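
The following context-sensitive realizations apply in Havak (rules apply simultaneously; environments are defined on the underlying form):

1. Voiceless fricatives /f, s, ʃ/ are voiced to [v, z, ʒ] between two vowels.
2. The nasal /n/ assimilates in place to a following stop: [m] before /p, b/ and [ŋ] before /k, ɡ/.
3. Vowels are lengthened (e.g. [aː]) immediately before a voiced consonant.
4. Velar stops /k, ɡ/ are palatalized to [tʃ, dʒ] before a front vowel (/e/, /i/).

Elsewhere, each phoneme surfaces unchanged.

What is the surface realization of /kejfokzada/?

[tʃeːjfokzaːda]

/k/ — word-initial, before a front vowel — surfaces as [tʃ] (rule 4).
/e/ (between /k/ and /j/) occurs before a voiced consonant → [eː] by rule 3.
/f/ (between /j/ and /o/) is in the target of rule 1 but the environment (between two vowels) is not met → [f].
/o/ (between /f/ and /k/) fails the environment for rule 3, so it stays [o].
/k/ (between /o/ and /z/) fails the environment for rule 4, so it stays [k].
/a/ (between /z/ and /d/): before a voiced consonant, so rule 3 applies → [aː].
/a/ (word-final) fails the environment for rule 3, so it stays [a].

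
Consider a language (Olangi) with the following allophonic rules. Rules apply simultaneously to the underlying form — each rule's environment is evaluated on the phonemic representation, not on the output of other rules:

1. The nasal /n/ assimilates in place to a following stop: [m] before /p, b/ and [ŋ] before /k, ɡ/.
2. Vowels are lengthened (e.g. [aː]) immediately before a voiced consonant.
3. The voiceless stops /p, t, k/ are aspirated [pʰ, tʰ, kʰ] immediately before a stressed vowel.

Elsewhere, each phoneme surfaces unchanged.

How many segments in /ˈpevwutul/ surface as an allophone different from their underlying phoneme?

3

Segments that undergo a rule: /p/ → [pʰ] (rule 3); /e/ → [eː] (rule 2); /u/ → [uː] (rule 2).
All other segments surface unchanged.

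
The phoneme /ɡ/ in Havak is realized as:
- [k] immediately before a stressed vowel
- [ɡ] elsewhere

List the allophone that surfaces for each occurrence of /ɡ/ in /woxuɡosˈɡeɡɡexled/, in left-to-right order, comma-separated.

Occurrence 1 (position 5): no conditioning environment matches → elsewhere allophone [ɡ].
Occurrence 2 (position 8): immediately before a stressed vowel → [k].
Occurrence 3 (position 10): no conditioning environment matches → elsewhere allophone [ɡ].
Occurrence 4 (position 11): no conditioning environment matches → elsewhere allophone [ɡ].

[ɡ], [k], [ɡ], [ɡ]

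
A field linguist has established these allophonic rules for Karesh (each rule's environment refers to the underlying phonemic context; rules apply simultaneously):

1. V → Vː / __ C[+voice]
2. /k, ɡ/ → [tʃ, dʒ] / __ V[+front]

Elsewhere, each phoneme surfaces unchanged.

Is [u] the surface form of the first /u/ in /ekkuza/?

No

/u/ meets the environment for rule 1 (before a voiced consonant) → [uː].
The actual realization is [uː], not [u].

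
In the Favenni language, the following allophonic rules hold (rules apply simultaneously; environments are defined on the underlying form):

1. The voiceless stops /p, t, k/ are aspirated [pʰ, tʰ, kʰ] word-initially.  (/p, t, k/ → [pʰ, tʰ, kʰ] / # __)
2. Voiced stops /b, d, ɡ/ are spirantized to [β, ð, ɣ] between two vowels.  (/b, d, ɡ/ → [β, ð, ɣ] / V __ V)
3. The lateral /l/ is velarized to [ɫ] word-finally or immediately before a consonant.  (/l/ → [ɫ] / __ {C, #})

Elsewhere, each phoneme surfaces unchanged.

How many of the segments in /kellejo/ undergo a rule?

2

Segments that undergo a rule: /k/ → [kʰ] (rule 1); /l/ → [ɫ] (rule 3).
All other segments surface unchanged.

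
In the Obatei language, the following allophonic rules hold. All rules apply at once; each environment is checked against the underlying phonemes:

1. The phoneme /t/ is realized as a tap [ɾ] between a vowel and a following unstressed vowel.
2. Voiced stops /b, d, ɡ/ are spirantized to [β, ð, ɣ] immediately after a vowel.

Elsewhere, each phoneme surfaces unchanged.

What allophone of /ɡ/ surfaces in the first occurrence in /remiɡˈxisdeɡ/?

/ɡ/ — between /i/ and /x/, immediately after a vowel — surfaces as [ɣ] (rule 2).

[ɣ]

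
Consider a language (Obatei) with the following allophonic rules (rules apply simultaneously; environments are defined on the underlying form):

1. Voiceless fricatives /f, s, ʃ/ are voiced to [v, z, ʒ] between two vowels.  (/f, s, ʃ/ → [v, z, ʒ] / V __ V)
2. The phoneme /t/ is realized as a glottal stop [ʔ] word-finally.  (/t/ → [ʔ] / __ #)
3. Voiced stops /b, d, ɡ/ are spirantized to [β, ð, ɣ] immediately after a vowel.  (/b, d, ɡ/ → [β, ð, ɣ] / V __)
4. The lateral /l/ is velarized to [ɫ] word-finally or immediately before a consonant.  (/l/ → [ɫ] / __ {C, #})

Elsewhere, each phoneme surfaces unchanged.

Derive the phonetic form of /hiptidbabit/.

[hiptiðbaβiʔ]

/h/ (word-initial) is unaffected → [h].
/i/ (between /h/ and /p/) is unaffected → [i].
/p/ — not in any rule's target class → [p].
/t/ (between /p/ and /i/): rule 2 targets it, but not word-finally → unchanged [t].
/i/ (between /t/ and /d/) is unaffected → [i].
/d/ meets the environment for rule 3 (immediately after a vowel) → [ð].
/b/ (between /d/ and /a/) fails the environment for rule 3, so it stays [b].
/a/ (between /b/ and /b/) is unaffected → [a].
/b/ — between /a/ and /i/, immediately after a vowel — surfaces as [β] (rule 3).
/i/ (between /b/ and /t/) is unaffected → [i].
/t/ (word-final): word-finally, so rule 2 applies → [ʔ].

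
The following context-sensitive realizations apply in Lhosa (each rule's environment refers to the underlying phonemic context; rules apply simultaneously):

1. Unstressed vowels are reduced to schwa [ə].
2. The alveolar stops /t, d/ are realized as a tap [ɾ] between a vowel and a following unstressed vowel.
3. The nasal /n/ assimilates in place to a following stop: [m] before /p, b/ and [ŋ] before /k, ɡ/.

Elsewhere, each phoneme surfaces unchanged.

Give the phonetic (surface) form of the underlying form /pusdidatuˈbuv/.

/p/ stays [p].
Rule 1 applies to /u/ (between /p/ and /s/: in an unstressed syllable) → [ə].
/s/ stays [s].
/d/ — between /s/ and /i/; rule 2 does not apply here → [d].
Rule 1 applies to /i/ (between /d/ and /d/: in an unstressed syllable) → [ə].
Rule 2 applies to /d/ (between /i/ and /a/: between a vowel and a following unstressed vowel) → [ɾ].
/a/ meets the environment for rule 1 (in an unstressed syllable) → [ə].
/t/ (between /a/ and /u/): between a vowel and a following unstressed vowel, so rule 2 applies → [ɾ].
/u/ (between /t/ and /b/): in an unstressed syllable, so rule 1 applies → [ə].
/b/ (between /u/ and /u/) is unaffected → [b].
/u/ (between /b/ and /v/) fails the environment for rule 1, so it stays [u].
/v/ (word-final): no rule targets it → [v].

[pəsdəɾəɾəˈbuv]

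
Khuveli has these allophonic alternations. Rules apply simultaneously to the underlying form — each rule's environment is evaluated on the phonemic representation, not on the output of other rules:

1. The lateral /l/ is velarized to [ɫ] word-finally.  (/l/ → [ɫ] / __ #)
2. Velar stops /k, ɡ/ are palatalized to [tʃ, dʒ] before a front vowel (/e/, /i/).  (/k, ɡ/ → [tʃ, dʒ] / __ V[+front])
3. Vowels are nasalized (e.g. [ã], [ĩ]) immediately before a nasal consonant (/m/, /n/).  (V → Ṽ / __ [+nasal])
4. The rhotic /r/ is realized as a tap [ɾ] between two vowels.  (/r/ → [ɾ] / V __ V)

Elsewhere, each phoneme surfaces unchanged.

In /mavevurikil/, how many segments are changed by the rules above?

3

Segments that undergo a rule: /r/ → [ɾ] (rule 4); /k/ → [tʃ] (rule 2); /l/ → [ɫ] (rule 1).
All other segments surface unchanged.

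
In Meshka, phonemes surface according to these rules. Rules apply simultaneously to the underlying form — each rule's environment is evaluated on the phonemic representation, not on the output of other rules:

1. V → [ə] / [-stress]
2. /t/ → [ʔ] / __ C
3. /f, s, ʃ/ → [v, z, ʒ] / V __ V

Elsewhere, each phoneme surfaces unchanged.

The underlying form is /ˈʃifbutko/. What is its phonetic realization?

[ˈʃifbəʔkə]

/ʃ/ (word-initial): rule 3 targets it, but not between two vowels → unchanged [ʃ].
/i/ (between /ʃ/ and /f/) is in the target of rule 1 but the environment (in an unstressed syllable) is not met → [i].
/f/ (between /i/ and /b/) fails the environment for rule 3, so it stays [f].
/u/ (between /b/ and /t/) occurs in an unstressed syllable → [ə] by rule 1.
/t/ (between /u/ and /k/): immediately before a consonant, so rule 2 applies → [ʔ].
/o/ (word-final) occurs in an unstressed syllable → [ə] by rule 1.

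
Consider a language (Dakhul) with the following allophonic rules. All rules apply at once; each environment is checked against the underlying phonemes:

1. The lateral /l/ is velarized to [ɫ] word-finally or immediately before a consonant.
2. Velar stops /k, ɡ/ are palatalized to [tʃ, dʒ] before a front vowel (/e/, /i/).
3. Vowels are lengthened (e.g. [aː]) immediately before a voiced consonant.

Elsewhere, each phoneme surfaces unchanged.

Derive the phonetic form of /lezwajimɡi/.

[leːzwaːjiːmdʒi]

/l/ (word-initial): rule 1 targets it, but not word-finally or immediately before a consonant → unchanged [l].
/e/ — between /l/ and /z/, before a voiced consonant — surfaces as [eː] (rule 3).
/a/ (between /w/ and /j/): before a voiced consonant, so rule 3 applies → [aː].
/i/ meets the environment for rule 3 (before a voiced consonant) → [iː].
/ɡ/ (between /m/ and /i/): before a front vowel, so rule 2 applies → [dʒ].
/i/ — word-final; rule 3 does not apply here → [i].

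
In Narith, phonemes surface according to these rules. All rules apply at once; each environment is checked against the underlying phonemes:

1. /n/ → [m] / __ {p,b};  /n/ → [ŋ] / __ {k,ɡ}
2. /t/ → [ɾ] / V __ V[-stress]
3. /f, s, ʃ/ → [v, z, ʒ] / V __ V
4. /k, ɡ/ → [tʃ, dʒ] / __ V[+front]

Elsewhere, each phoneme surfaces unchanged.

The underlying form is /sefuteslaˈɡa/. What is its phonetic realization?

[sevuɾeslaˈɡa]

/s/ (word-initial): rule 3 targets it, but not between two vowels → unchanged [s].
/e/ (between /s/ and /f/): no rule targets it → [e].
/f/ meets the environment for rule 3 (between two vowels) → [v].
/u/ (between /f/ and /t/): no rule targets it → [u].
/t/ — between /u/ and /e/, between a vowel and a following unstressed vowel — surfaces as [ɾ] (rule 2).
/e/ (between /t/ and /s/) is unaffected → [e].
/s/ (between /e/ and /l/) fails the environment for rule 3, so it stays [s].
/l/ stays [l].
/a/ stays [a].
/ɡ/ — between /a/ and /a/; rule 4 does not apply here → [ɡ].
/a/ (word-final) is unaffected → [a].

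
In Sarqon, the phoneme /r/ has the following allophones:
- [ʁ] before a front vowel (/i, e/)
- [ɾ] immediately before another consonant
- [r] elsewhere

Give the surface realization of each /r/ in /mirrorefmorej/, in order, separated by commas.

Occurrence 1 (position 3): immediately before another consonant → [ɾ].
Occurrence 2 (position 4): no conditioning environment matches → elsewhere allophone [r].
Occurrence 3 (position 6): before a front vowel (/i, e/) → [ʁ].
Occurrence 4 (position 11): before a front vowel (/i, e/) → [ʁ].

[ɾ], [r], [ʁ], [ʁ]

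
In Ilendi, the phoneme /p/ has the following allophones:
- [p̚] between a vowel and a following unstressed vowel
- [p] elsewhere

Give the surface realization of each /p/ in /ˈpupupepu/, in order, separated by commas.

Occurrence 1 (position 1): no conditioning environment matches → elsewhere allophone [p].
Occurrence 2 (position 3): between a vowel and a following unstressed vowel → [p̚].
Occurrence 3 (position 5): between a vowel and a following unstressed vowel → [p̚].
Occurrence 4 (position 7): between a vowel and a following unstressed vowel → [p̚].

[p], [p̚], [p̚], [p̚]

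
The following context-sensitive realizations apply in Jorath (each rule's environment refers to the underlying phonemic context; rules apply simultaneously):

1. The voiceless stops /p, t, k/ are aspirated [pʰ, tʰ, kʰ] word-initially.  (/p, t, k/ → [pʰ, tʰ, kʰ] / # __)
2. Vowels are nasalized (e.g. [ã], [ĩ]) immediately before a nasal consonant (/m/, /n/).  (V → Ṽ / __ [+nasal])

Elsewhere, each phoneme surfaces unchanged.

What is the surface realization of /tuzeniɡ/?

Rule 1 applies to /t/ (word-initial: word-initially) → [tʰ].
/u/ (between /t/ and /z/) is in the target of rule 2 but the environment (before a nasal consonant) is not met → [u].
/z/ stays [z].
Rule 2 applies to /e/ (between /z/ and /n/: before a nasal consonant) → [ẽ].
/n/ (between /e/ and /i/) is unaffected → [n].
/i/ (between /n/ and /ɡ/) is in the target of rule 2 but the environment (before a nasal consonant) is not met → [i].
/ɡ/ (word-final): no rule targets it → [ɡ].

[tʰuzẽniɡ]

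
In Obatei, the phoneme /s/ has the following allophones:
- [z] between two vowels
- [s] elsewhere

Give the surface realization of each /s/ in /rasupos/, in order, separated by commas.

[z], [s]

Occurrence 1 (position 3): between two vowels → [z].
Occurrence 2 (position 7): no conditioning environment matches → elsewhere allophone [s].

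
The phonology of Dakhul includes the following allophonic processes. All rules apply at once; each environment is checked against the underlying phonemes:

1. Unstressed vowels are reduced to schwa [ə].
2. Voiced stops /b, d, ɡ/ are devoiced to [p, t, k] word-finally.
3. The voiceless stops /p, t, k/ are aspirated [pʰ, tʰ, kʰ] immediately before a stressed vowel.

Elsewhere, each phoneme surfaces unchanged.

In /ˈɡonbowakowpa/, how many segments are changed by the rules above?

Segments that undergo a rule: /o/ → [ə] (rule 1); /a/ → [ə] (rule 1); /o/ → [ə] (rule 1); /a/ → [ə] (rule 1).
All other segments surface unchanged.

4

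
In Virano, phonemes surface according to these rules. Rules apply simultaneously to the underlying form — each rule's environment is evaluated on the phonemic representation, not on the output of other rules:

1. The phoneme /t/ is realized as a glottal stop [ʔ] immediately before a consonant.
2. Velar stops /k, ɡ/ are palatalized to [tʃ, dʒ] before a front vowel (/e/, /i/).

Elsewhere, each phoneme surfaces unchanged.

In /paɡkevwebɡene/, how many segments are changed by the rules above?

2

Segments that undergo a rule: /k/ → [tʃ] (rule 2); /ɡ/ → [dʒ] (rule 2).
All other segments surface unchanged.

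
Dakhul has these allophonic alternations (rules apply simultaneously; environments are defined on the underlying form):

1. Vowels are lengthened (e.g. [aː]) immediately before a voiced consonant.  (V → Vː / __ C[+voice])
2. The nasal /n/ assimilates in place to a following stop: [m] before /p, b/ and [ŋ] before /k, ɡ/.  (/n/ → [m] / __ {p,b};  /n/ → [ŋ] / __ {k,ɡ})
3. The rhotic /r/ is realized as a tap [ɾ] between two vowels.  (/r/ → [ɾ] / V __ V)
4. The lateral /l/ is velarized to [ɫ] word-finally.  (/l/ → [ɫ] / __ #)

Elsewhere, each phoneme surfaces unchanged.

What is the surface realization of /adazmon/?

/a/ (word-initial): before a voiced consonant, so rule 1 applies → [aː].
/d/ stays [d].
Rule 1 applies to /a/ (between /d/ and /z/: before a voiced consonant) → [aː].
/z/ (between /a/ and /m/): no rule targets it → [z].
/m/ (between /z/ and /o/) is unaffected → [m].
/o/ (between /m/ and /n/) occurs before a voiced consonant → [oː] by rule 1.
/n/ — word-final; rule 2 does not apply here → [n].

[aːdaːzmoːn]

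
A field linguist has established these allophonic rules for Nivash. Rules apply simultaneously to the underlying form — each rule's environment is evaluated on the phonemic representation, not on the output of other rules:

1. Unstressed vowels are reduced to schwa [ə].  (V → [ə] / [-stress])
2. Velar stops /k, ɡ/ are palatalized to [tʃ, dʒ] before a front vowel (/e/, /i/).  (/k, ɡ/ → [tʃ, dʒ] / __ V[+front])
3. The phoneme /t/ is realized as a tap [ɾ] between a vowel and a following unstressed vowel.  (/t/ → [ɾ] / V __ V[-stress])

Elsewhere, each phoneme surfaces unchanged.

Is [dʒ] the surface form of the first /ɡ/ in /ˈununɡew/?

/ɡ/ — between /n/ and /e/, before a front vowel — surfaces as [dʒ] (rule 2).
The actual realization is [dʒ], which matches [dʒ].

Yes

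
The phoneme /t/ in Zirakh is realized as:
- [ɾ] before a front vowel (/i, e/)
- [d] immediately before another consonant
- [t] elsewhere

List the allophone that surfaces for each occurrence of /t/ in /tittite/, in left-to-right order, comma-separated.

[ɾ], [d], [ɾ], [ɾ]

Occurrence 1 (position 1): before a front vowel (/i, e/) → [ɾ].
Occurrence 2 (position 3): immediately before another consonant → [d].
Occurrence 3 (position 4): before a front vowel (/i, e/) → [ɾ].
Occurrence 4 (position 6): before a front vowel (/i, e/) → [ɾ].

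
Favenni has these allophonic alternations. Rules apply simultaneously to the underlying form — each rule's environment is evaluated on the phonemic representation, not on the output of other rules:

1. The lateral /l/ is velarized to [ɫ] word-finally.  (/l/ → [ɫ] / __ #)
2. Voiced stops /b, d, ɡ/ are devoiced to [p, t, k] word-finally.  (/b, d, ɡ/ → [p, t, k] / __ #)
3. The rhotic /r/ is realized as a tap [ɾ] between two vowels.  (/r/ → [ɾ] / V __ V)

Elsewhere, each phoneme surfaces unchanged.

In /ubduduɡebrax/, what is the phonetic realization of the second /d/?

/d/ (between /u/ and /u/) is in the target of rule 2 but the environment (word-finally) is not met → [d].

[d]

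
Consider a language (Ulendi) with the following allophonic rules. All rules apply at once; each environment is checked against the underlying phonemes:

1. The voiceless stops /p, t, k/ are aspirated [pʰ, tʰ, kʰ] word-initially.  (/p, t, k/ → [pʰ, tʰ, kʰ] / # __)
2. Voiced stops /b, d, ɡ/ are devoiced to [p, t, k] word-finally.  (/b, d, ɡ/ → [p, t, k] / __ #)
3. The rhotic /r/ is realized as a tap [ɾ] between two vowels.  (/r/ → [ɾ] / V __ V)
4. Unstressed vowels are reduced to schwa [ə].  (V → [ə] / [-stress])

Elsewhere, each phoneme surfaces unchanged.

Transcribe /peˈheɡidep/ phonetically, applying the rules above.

[pʰəˈheɡədəp]

/p/ meets the environment for rule 1 (word-initially) → [pʰ].
/e/ (between /p/ and /h/) occurs in an unstressed syllable → [ə] by rule 4.
/h/ stays [h].
/e/ (between /h/ and /ɡ/) fails the environment for rule 4, so it stays [e].
/ɡ/ (between /e/ and /i/) is in the target of rule 2 but the environment (word-finally) is not met → [ɡ].
/i/ (between /ɡ/ and /d/): in an unstressed syllable, so rule 4 applies → [ə].
/d/ (between /i/ and /e/): rule 2 targets it, but not word-finally → unchanged [d].
/e/ (between /d/ and /p/): in an unstressed syllable, so rule 4 applies → [ə].
/p/ (word-final): rule 1 targets it, but not word-initially → unchanged [p].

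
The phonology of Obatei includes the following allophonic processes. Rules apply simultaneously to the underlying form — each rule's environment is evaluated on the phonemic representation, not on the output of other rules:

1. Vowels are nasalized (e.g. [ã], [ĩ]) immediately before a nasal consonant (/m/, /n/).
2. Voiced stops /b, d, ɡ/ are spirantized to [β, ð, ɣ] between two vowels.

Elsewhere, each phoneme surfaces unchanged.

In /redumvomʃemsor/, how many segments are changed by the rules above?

4

Segments that undergo a rule: /d/ → [ð] (rule 2); /u/ → [ũ] (rule 1); /o/ → [õ] (rule 1); /e/ → [ẽ] (rule 1).
All other segments surface unchanged.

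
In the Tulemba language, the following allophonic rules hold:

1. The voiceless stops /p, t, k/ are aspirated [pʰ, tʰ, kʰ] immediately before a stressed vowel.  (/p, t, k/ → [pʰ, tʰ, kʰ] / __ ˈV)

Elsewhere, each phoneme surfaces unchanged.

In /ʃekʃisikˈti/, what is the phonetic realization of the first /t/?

/t/ — between /k/ and /i/, immediately before a stressed vowel — surfaces as [tʰ] (rule 1).

[tʰ]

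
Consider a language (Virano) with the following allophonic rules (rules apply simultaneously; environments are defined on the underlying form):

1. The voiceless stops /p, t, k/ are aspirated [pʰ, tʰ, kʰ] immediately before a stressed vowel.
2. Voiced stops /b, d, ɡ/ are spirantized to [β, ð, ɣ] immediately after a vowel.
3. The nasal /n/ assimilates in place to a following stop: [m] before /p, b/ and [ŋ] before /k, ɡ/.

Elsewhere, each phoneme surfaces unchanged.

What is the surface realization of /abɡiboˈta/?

/a/ — not in any rule's target class → [a].
/b/ — between /a/ and /ɡ/, immediately after a vowel — surfaces as [β] (rule 2).
/ɡ/ — between /b/ and /i/; rule 2 does not apply here → [ɡ].
/i/ (between /ɡ/ and /b/): no rule targets it → [i].
Rule 2 applies to /b/ (between /i/ and /o/: immediately after a vowel) → [β].
/o/ (between /b/ and /t/): no rule targets it → [o].
/t/ (between /o/ and /a/): immediately before a stressed vowel, so rule 1 applies → [tʰ].
/a/ — not in any rule's target class → [a].

[aβɡiβoˈtʰa]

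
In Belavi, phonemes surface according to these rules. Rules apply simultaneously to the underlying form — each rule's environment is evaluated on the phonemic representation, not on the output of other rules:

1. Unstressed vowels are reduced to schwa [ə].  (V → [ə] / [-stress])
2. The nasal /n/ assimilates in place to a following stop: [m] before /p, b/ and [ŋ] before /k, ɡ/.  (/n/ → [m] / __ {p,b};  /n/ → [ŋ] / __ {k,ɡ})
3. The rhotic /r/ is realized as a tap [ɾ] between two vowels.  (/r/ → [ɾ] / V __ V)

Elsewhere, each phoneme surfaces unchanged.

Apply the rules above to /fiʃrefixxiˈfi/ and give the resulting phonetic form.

/i/ (between /f/ and /ʃ/): in an unstressed syllable, so rule 1 applies → [ə].
/r/ — between /ʃ/ and /e/; rule 3 does not apply here → [r].
/e/ — between /r/ and /f/, in an unstressed syllable — surfaces as [ə] (rule 1).
/i/ (between /f/ and /x/): in an unstressed syllable, so rule 1 applies → [ə].
/i/ (between /x/ and /f/): in an unstressed syllable, so rule 1 applies → [ə].
/i/ — word-final; rule 1 does not apply here → [i].

[fəʃrəfəxxəˈfi]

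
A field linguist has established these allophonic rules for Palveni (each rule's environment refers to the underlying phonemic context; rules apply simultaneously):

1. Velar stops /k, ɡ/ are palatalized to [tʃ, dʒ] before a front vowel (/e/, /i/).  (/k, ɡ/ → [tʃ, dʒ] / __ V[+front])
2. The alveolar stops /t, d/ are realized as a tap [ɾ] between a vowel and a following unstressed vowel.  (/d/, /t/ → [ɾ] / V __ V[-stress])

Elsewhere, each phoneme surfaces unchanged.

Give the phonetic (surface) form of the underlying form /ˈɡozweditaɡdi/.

[ˈɡozweɾiɾaɡdi]

/ɡ/ (word-initial) fails the environment for rule 1, so it stays [ɡ].
/d/ (between /e/ and /i/): between a vowel and a following unstressed vowel, so rule 2 applies → [ɾ].
/t/ meets the environment for rule 2 (between a vowel and a following unstressed vowel) → [ɾ].
/ɡ/ — between /a/ and /d/; rule 1 does not apply here → [ɡ].
/d/ (between /ɡ/ and /i/) fails the environment for rule 2, so it stays [d].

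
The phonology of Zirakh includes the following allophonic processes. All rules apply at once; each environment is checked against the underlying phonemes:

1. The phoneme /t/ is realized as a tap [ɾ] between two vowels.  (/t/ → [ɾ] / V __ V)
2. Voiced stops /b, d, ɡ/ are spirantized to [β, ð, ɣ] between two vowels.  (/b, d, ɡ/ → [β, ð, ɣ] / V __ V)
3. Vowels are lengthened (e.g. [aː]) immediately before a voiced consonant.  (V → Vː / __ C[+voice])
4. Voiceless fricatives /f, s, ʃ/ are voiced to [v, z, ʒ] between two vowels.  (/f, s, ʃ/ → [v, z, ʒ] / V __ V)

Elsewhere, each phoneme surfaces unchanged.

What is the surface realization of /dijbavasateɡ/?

/d/ (word-initial) is in the target of rule 2 but the environment (between two vowels) is not met → [d].
/i/ meets the environment for rule 3 (before a voiced consonant) → [iː].
/b/ — between /j/ and /a/; rule 2 does not apply here → [b].
/a/ meets the environment for rule 3 (before a voiced consonant) → [aː].
/a/ (between /v/ and /s/) fails the environment for rule 3, so it stays [a].
/s/ meets the environment for rule 4 (between two vowels) → [z].
/a/ — between /s/ and /t/; rule 3 does not apply here → [a].
/t/ — between /a/ and /e/, between two vowels — surfaces as [ɾ] (rule 1).
/e/ — between /t/ and /ɡ/, before a voiced consonant — surfaces as [eː] (rule 3).
/ɡ/ — word-final; rule 2 does not apply here → [ɡ].

[diːjbaːvazaɾeːɡ]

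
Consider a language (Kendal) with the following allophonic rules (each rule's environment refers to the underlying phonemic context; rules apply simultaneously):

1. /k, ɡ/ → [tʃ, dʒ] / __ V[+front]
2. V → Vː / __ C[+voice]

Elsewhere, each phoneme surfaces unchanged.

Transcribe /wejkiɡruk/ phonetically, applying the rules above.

/e/ — between /w/ and /j/, before a voiced consonant — surfaces as [eː] (rule 2).
Rule 1 applies to /k/ (between /j/ and /i/: before a front vowel) → [tʃ].
/i/ — between /k/ and /ɡ/, before a voiced consonant — surfaces as [iː] (rule 2).
/ɡ/ — between /i/ and /r/; rule 1 does not apply here → [ɡ].
/u/ (between /r/ and /k/): rule 2 targets it, but not before a voiced consonant → unchanged [u].
/k/ (word-final) is in the target of rule 1 but the environment (before a front vowel) is not met → [k].

[weːjtʃiːɡruk]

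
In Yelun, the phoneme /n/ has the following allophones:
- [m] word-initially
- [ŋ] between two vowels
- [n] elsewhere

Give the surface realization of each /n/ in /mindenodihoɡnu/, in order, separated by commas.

[n], [ŋ], [n]

Occurrence 1 (position 3): no conditioning environment matches → elsewhere allophone [n].
Occurrence 2 (position 6): between two vowels → [ŋ].
Occurrence 3 (position 13): no conditioning environment matches → elsewhere allophone [n].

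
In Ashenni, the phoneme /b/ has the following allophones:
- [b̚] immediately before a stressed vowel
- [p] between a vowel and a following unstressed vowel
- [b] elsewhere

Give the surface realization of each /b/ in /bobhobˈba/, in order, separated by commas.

[b], [b], [b], [b̚]

Occurrence 1 (position 1): no conditioning environment matches → elsewhere allophone [b].
Occurrence 2 (position 3): no conditioning environment matches → elsewhere allophone [b].
Occurrence 3 (position 6): no conditioning environment matches → elsewhere allophone [b].
Occurrence 4 (position 7): immediately before a stressed vowel → [b̚].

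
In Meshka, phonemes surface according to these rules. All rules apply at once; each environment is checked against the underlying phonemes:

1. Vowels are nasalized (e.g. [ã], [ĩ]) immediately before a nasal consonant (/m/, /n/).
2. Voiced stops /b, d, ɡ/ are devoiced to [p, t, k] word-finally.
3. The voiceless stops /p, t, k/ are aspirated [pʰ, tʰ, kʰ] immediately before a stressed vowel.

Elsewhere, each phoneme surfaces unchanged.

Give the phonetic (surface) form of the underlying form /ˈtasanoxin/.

[ˈtʰasãnoxĩn]

/t/ meets the environment for rule 3 (immediately before a stressed vowel) → [tʰ].
/a/ (between /t/ and /s/) fails the environment for rule 1, so it stays [a].
/s/ — not in any rule's target class → [s].
/a/ (between /s/ and /n/) occurs before a nasal consonant → [ã] by rule 1.
/n/ (between /a/ and /o/): no rule targets it → [n].
/o/ (between /n/ and /x/) is in the target of rule 1 but the environment (before a nasal consonant) is not met → [o].
/x/ stays [x].
/i/ (between /x/ and /n/) occurs before a nasal consonant → [ĩ] by rule 1.
/n/ stays [n].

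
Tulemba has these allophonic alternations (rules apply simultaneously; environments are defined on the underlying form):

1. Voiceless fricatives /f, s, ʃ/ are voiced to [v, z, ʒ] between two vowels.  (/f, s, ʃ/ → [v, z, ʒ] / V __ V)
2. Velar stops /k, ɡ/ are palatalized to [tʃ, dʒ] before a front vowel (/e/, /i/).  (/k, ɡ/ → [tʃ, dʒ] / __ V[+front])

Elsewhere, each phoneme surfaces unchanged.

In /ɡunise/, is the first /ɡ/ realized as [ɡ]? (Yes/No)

/ɡ/ — word-initial; rule 2 does not apply here → [ɡ].
The actual realization is [ɡ], which matches [ɡ].

Yes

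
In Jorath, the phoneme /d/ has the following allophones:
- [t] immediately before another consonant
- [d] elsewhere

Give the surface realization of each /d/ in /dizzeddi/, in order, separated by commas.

[d], [t], [d]

Occurrence 1 (position 1): no conditioning environment matches → elsewhere allophone [d].
Occurrence 2 (position 6): immediately before another consonant → [t].
Occurrence 3 (position 7): no conditioning environment matches → elsewhere allophone [d].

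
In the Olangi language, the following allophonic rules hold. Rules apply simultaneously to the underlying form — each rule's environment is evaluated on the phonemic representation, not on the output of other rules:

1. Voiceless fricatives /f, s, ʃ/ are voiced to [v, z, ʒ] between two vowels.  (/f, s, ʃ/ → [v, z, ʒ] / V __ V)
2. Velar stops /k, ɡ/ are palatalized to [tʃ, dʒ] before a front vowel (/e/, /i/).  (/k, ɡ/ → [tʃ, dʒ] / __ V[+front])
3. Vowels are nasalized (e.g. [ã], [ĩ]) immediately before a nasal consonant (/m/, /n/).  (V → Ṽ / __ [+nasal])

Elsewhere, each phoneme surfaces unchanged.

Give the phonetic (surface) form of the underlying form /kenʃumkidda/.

Rule 2 applies to /k/ (word-initial: before a front vowel) → [tʃ].
Rule 3 applies to /e/ (between /k/ and /n/: before a nasal consonant) → [ẽ].
/ʃ/ — between /n/ and /u/; rule 1 does not apply here → [ʃ].
/u/ — between /ʃ/ and /m/, before a nasal consonant — surfaces as [ũ] (rule 3).
/k/ (between /m/ and /i/): before a front vowel, so rule 2 applies → [tʃ].
/i/ (between /k/ and /d/) fails the environment for rule 3, so it stays [i].
/a/ (word-final): rule 3 targets it, but not before a nasal consonant → unchanged [a].

[tʃẽnʃũmtʃidda]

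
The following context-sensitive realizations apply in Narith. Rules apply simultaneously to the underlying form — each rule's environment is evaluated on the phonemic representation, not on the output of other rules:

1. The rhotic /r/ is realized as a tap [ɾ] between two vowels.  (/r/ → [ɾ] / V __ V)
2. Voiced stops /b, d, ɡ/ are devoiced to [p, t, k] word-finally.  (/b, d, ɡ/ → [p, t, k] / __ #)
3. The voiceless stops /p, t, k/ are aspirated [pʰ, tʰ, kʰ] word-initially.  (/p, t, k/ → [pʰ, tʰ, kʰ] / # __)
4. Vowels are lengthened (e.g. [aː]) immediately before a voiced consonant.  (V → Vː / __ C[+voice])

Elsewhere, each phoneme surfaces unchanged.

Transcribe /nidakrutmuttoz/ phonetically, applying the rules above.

/n/ (word-initial) is unaffected → [n].
/i/ meets the environment for rule 4 (before a voiced consonant) → [iː].
/d/ (between /i/ and /a/) fails the environment for rule 2, so it stays [d].
/a/ — between /d/ and /k/; rule 4 does not apply here → [a].
/k/ — between /a/ and /r/; rule 3 does not apply here → [k].
/r/ (between /k/ and /u/) fails the environment for rule 1, so it stays [r].
/u/ (between /r/ and /t/) fails the environment for rule 4, so it stays [u].
/t/ — between /u/ and /m/; rule 3 does not apply here → [t].
/m/ — not in any rule's target class → [m].
/u/ (between /m/ and /t/) fails the environment for rule 4, so it stays [u].
/t/ (between /u/ and /t/) is in the target of rule 3 but the environment (word-initially) is not met → [t].
/t/ — between /t/ and /o/; rule 3 does not apply here → [t].
Rule 4 applies to /o/ (between /t/ and /z/: before a voiced consonant) → [oː].
/z/ (word-final): no rule targets it → [z].

[niːdakrutmuttoːz]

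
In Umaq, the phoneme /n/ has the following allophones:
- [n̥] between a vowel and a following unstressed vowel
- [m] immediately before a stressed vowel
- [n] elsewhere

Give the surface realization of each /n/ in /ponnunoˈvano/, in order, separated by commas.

Occurrence 1 (position 3): no conditioning environment matches → elsewhere allophone [n].
Occurrence 2 (position 4): no conditioning environment matches → elsewhere allophone [n].
Occurrence 3 (position 6): between a vowel and a following unstressed vowel → [n̥].
Occurrence 4 (position 10): between a vowel and a following unstressed vowel → [n̥].

[n], [n], [n̥], [n̥]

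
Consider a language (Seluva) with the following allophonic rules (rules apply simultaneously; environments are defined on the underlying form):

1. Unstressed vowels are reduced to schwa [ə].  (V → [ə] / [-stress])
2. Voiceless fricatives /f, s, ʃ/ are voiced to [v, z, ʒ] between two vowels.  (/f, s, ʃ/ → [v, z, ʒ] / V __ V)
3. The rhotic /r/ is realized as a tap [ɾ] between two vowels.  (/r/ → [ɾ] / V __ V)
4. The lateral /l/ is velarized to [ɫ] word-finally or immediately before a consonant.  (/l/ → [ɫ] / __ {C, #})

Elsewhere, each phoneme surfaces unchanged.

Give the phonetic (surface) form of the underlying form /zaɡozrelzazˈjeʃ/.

[zəɡəzrəɫzəzˈjeʃ]

/z/ (word-initial) is unaffected → [z].
Rule 1 applies to /a/ (between /z/ and /ɡ/: in an unstressed syllable) → [ə].
/ɡ/ (between /a/ and /o/) is unaffected → [ɡ].
/o/ meets the environment for rule 1 (in an unstressed syllable) → [ə].
/z/ (between /o/ and /r/) is unaffected → [z].
/r/ (between /z/ and /e/) is in the target of rule 3 but the environment (between two vowels) is not met → [r].
/e/ meets the environment for rule 1 (in an unstressed syllable) → [ə].
/l/ (between /e/ and /z/) occurs word-finally or immediately before a consonant → [ɫ] by rule 4.
/z/ stays [z].
/a/ (between /z/ and /z/) occurs in an unstressed syllable → [ə] by rule 1.
/z/ stays [z].
/j/ — not in any rule's target class → [j].
/e/ (between /j/ and /ʃ/) is in the target of rule 1 but the environment (in an unstressed syllable) is not met → [e].
/ʃ/ (word-final) fails the environment for rule 2, so it stays [ʃ].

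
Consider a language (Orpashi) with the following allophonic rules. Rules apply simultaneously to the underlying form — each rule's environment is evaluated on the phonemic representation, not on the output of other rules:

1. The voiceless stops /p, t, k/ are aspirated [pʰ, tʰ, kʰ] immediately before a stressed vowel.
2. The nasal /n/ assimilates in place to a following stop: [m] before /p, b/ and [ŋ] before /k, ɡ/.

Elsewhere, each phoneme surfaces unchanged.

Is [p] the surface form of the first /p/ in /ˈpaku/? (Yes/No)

/p/ meets the environment for rule 1 (immediately before a stressed vowel) → [pʰ].
The actual realization is [pʰ], not [p].

No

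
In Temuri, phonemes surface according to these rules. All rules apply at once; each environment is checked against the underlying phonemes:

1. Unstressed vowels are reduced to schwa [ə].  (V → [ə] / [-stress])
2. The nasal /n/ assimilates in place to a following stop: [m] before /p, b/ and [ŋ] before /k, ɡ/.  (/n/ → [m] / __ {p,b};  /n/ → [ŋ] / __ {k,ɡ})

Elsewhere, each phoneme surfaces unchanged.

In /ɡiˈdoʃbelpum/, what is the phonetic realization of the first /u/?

/u/ (between /p/ and /m/) occurs in an unstressed syllable → [ə] by rule 1.

[ə]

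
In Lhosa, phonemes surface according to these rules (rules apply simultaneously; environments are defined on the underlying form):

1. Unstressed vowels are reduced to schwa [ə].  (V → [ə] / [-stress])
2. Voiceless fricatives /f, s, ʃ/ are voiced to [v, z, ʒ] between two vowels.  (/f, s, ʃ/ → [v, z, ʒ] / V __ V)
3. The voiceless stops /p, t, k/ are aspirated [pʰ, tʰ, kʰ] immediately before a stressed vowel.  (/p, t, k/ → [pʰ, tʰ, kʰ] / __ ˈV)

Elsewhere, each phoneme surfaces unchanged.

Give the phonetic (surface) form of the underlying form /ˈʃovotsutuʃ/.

/ʃ/ (word-initial) fails the environment for rule 2, so it stays [ʃ].
/o/ (between /ʃ/ and /v/) fails the environment for rule 1, so it stays [o].
/v/ — not in any rule's target class → [v].
Rule 1 applies to /o/ (between /v/ and /t/: in an unstressed syllable) → [ə].
/t/ — between /o/ and /s/; rule 3 does not apply here → [t].
/s/ (between /t/ and /u/): rule 2 targets it, but not between two vowels → unchanged [s].
/u/ — between /s/ and /t/, in an unstressed syllable — surfaces as [ə] (rule 1).
/t/ — between /u/ and /u/; rule 3 does not apply here → [t].
/u/ meets the environment for rule 1 (in an unstressed syllable) → [ə].
/ʃ/ (word-final): rule 2 targets it, but not between two vowels → unchanged [ʃ].

[ˈʃovətsətəʃ]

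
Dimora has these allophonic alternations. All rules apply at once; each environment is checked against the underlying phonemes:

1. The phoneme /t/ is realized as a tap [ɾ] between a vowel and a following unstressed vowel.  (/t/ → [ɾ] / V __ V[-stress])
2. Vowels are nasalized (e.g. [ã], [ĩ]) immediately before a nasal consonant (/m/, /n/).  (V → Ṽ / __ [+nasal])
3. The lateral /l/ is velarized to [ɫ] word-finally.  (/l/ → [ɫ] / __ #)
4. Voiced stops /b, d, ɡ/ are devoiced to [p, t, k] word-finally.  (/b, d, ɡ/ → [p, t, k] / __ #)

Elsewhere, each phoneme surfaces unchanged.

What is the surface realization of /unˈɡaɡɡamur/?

[ũnˈɡaɡɡãmur]

Rule 2 applies to /u/ (word-initial: before a nasal consonant) → [ũ].
/n/ stays [n].
/ɡ/ (between /n/ and /a/) is in the target of rule 4 but the environment (word-finally) is not met → [ɡ].
/a/ (between /ɡ/ and /ɡ/) fails the environment for rule 2, so it stays [a].
/ɡ/ (between /a/ and /ɡ/): rule 4 targets it, but not word-finally → unchanged [ɡ].
/ɡ/ (between /ɡ/ and /a/) is in the target of rule 4 but the environment (word-finally) is not met → [ɡ].
/a/ meets the environment for rule 2 (before a nasal consonant) → [ã].
/m/ (between /a/ and /u/): no rule targets it → [m].
/u/ (between /m/ and /r/) fails the environment for rule 2, so it stays [u].
/r/ (word-final): no rule targets it → [r].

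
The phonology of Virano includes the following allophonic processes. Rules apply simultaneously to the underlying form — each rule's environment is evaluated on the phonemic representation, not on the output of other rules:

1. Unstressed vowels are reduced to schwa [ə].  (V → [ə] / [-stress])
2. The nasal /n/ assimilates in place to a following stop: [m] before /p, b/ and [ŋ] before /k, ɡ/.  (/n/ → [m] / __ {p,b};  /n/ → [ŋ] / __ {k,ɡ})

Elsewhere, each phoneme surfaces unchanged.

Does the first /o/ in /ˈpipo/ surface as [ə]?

/o/ meets the environment for rule 1 (in an unstressed syllable) → [ə].
The actual realization is [ə], which matches [ə].

Yes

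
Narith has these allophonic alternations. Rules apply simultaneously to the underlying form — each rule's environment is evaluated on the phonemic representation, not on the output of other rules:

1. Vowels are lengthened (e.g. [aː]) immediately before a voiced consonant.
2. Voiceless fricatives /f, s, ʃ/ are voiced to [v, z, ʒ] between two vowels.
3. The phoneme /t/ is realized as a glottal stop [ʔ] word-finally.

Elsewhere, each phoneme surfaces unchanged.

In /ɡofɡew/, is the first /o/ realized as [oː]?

No

/o/ (between /ɡ/ and /f/) fails the environment for rule 1, so it stays [o].
The actual realization is [o], not [oː].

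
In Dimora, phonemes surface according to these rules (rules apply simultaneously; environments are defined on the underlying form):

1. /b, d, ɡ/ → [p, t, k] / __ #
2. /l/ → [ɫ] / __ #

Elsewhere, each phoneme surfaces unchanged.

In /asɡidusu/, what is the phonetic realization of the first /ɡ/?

[ɡ]

/ɡ/ — between /s/ and /i/; rule 1 does not apply here → [ɡ].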